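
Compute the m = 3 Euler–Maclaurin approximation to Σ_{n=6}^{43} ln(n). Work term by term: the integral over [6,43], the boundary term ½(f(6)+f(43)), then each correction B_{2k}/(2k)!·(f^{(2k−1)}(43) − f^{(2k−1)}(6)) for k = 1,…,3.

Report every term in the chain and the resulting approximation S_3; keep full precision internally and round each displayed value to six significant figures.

∫_6^43 ln(x) dx evaluates to 113.981.
½[f(6) + f(43)] = ½[1.79176 + 3.76120] = 2.77648.
So far: 116.758.
Correction k=1: B_{2}/2! · (f^{(1)}(43) − f^{(1)}(6)) = 1/12 · (0.0232558 − 0.166667) = -0.0119509.
Running total after k=1: 116.746.
Correction k=2: B_{4}/4! · (f^{(3)}(43) − f^{(3)}(6)) = −1/720 · (2.51550e-05 − 0.00925926) = 1.28251e-05.
Running total after k=2: 116.746.
Correction k=3: B_{6}/6! · (f^{(5)}(43) − f^{(5)}(6)) = 1/30240 · (1.63256e-07 − 0.00308642) = -1.02059e-07.

S_3 ≈ 116.746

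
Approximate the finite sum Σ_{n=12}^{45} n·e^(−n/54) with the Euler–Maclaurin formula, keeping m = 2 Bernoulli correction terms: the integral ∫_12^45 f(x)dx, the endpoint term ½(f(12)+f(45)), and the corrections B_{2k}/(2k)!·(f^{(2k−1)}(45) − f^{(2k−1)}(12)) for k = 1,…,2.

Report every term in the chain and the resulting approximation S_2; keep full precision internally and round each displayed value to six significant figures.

Integral: ∫_12^45 x·e^(−x/54) dx = 530.466.
Endpoint term: (f(12) + f(45))/2 = (9.60885 + 19.5569)/2 = 14.5829.
So far: 545.049.
k=1: B_{2}/(2)! × [f^{(1)}(45) − f^{(1)}(12)] = 1/12 × (0.0724330 − 0.622796) = -0.0458636.
Partial sum through k=1: 545.003.
k=2: B_{4}/(4)! × [f^{(3)}(45) − f^{(3)}(12)] = −1/720 × (0.000322918 − 0.000762781) = 6.10921e-07.

S_2 ≈ 545.003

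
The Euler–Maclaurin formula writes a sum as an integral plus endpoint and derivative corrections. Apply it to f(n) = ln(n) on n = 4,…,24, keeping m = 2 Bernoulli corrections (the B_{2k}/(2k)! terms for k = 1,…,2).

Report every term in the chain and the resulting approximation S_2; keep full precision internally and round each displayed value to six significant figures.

S_2 ≈ 52.9930

Integral: ∫_4^24 ln(x) dx = 50.7281.
Boundary: ½(f(4) + f(24)) = ½(1.38629 + 3.17805) = 2.28217.
So far: 53.0103.
Correction k=1: B_{2}/2! · (f^{(1)}(24) − f^{(1)}(4)) = 1/12 · (0.0416667 − 0.250000) = -0.0173611.
After k=1: 52.9929.
Correction k=2: B_{4}/4! · (f^{(3)}(24) − f^{(3)}(4)) = −1/720 · (0.000144676 − 0.0312500) = 4.32018e-05.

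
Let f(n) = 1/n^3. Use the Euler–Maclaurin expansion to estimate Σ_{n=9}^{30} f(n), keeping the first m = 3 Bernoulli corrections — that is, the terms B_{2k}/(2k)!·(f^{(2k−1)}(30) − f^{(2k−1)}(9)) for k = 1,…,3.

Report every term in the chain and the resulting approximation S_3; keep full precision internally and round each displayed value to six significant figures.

S_3 ≈ 0.00635931

Integral: ∫_9^30 1/x^3 dx = 0.00561728.
Endpoint term: (f(9) + f(30))/2 = (0.00137174 + 3.70370e-05)/2 = 0.000704390.
Running total after boundary: 0.00632167.
Correction k=1: B_{2}/2! · (f^{(1)}(30) − f^{(1)}(9)) = 1/12 · (-3.70370e-06 − (-0.000457247)) = 3.77953e-05.
Partial sum through k=1: 0.00635947.
Correction k=2: B_{4}/4! · (f^{(3)}(30) − f^{(3)}(9)) = −1/720 · (-8.23045e-08 − (-0.000112901)) = -1.56692e-07.
Partial sum through k=2: 0.00635931.
Correction k=3: B_{6}/6! · (f^{(5)}(30) − f^{(5)}(9)) = 1/30240 · (-3.84088e-09 − (-5.85410e-05)) = 1.93575e-09.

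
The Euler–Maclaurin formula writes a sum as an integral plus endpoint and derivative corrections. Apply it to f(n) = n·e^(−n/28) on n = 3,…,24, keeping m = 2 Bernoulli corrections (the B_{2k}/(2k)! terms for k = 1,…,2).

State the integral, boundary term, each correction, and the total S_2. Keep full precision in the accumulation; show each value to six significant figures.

S_2 ≈ 168.300

The integral term ∫_3^24 x·e^(−x/28) dx = 161.922.
½[f(3) + f(24)] = ½[2.69519 + 10.1849] = 6.44007.
Integral + boundary = 168.362.
k=1: B_{2}/(2)! × [f^{(1)}(24) − f^{(1)}(3)] = 1/12 × (0.0606247 − 0.802140) = -0.0617930.
Running total after k=1: 168.300.
k=2: B_{4}/(4)! × [f^{(3)}(24) − f^{(3)}(3)] = −1/720 × (0.00115991 − 0.00331497) = 2.99313e-06.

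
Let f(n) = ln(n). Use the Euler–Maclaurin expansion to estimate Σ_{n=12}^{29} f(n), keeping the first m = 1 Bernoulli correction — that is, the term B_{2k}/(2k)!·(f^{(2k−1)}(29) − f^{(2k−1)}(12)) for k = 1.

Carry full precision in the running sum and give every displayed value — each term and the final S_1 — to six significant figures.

S_1 ≈ 53.7547

The integral term ∫_12^29 ln(x) dx = 50.8327.
Boundary: ½(f(12) + f(29)) = ½(2.48491 + 3.36730) = 2.92610.
So far: 53.7588.
Order-1 term: 1/12 · (0.0344828 − 0.0833333) = -0.00407088.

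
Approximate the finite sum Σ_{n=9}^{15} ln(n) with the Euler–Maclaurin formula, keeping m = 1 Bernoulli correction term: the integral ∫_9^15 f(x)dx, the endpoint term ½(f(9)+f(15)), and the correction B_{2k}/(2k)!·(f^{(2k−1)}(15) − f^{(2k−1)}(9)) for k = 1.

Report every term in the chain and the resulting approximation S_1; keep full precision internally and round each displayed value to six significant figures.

The integral term ∫_9^15 ln(x) dx = 14.8457.
Endpoint term: (f(9) + f(15))/2 = (2.19722 + 2.70805)/2 = 2.45264.
Running total after boundary: 17.2984.
Order-1 term: 1/12 · (0.0666667 − 0.111111) = -0.00370370.

S_1 ≈ 17.2947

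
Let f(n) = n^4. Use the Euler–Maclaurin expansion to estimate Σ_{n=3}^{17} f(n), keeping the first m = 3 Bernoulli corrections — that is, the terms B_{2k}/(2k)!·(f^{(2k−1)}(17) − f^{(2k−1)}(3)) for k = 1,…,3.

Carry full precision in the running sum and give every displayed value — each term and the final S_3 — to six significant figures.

∫_3^17 x^4 dx evaluates to 283923.
Endpoint term: (f(3) + f(17))/2 = (81.0000 + 83521.0)/2 = 41801.0.
Integral + boundary = 325724.
Correction k=1: B_{2}/2! · (f^{(1)}(17) − f^{(1)}(3)) = 1/12 · (19652.0 − 108.000) = 1628.67.
Running total after k=1: 327352.
Correction k=2: B_{4}/4! · (f^{(3)}(17) − f^{(3)}(3)) = −1/720 · (408.000 − 72.0000) = -0.466667.
Running total after k=2: 327352.
Correction k=3: B_{6}/6! · (f^{(5)}(17) − f^{(5)}(3)) = 1/30240 · (0.00000 − 0.00000) = 0.00000.

S_3 ≈ 327352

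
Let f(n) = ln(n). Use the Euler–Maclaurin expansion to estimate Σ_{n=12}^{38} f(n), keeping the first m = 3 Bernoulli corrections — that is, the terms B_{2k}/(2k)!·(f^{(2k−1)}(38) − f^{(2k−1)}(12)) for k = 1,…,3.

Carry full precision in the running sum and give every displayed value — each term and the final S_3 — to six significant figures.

S_3 ≈ 85.4659

The integral term ∫_12^38 ln(x) dx = 82.4094.
Endpoint term: (f(12) + f(38))/2 = (2.48491 + 3.63759)/2 = 3.06125.
Running total after boundary: 85.4706.
k=1: B_{2}/(2)! × [f^{(1)}(38) − f^{(1)}(12)] = 1/12 × (0.0263158 − 0.0833333) = -0.00475146.
Partial sum through k=1: 85.4659.
k=2: B_{4}/(4)! × [f^{(3)}(38) − f^{(3)}(12)] = −1/720 × (3.64485e-05 − 0.00115741) = 1.55689e-06.
Partial sum through k=2: 85.4659.
k=3: B_{6}/(6)! × [f^{(5)}(38) − f^{(5)}(12)] = 1/30240 × (3.02896e-07 − 9.64506e-05) = -3.17949e-09.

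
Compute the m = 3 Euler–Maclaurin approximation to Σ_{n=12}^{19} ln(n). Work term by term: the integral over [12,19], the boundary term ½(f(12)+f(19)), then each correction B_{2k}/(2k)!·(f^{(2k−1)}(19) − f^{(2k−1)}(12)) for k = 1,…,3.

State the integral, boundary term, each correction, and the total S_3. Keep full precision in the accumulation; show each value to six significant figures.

S_3 ≈ 21.8376

∫_12^19 ln(x) dx evaluates to 19.1255.
½[f(12) + f(19)] = ½[2.48491 + 2.94444] = 2.71467.
So far: 21.8401.
k=1: B_{2}/(2)! × [f^{(1)}(19) − f^{(1)}(12)] = 1/12 × (0.0526316 − 0.0833333) = -0.00255848.
After k=1: 21.8376.
k=2: B_{4}/(4)! × [f^{(3)}(19) − f^{(3)}(12)] = −1/720 × (0.000291588 − 0.00115741) = 1.20253e-06.
After k=2: 21.8376.
k=3: B_{6}/(6)! × [f^{(5)}(19) − f^{(5)}(12)] = 1/30240 × (9.69267e-06 − 9.64506e-05) = -2.86898e-09.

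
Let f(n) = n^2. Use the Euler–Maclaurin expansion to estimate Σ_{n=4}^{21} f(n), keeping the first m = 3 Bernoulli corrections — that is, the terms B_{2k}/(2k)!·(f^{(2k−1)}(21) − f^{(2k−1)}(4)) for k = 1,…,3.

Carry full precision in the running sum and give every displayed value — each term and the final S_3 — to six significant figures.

∫_4^21 x^2 dx evaluates to 3065.67.
½[f(4) + f(21)] = ½[16.0000 + 441.000] = 228.500.
So far: 3294.17.
Order-1 term: 1/12 · (42.0000 − 8.00000) = 2.83333.
Partial sum through k=1: 3297.00.
Order-2 term: −1/720 · (0.00000 − 0.00000) = 0.00000.
Partial sum through k=2: 3297.00.
Order-3 term: 1/30240 · (0.00000 − 0.00000) = 0.00000.

S_3 ≈ 3297.00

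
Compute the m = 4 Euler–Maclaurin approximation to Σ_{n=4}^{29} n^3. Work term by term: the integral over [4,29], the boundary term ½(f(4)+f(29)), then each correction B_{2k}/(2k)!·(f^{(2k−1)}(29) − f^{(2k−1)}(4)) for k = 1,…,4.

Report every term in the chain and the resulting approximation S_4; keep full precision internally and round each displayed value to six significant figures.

S_4 ≈ 189189

∫_4^29 x^3 dx evaluates to 176756.
Endpoint term: (f(4) + f(29))/2 = (64.0000 + 24389.0)/2 = 12226.5.
Integral + boundary = 188983.
Order-1 term: 1/12 · (2523.00 − 48.0000) = 206.250.
After k=1: 189189.
Order-2 term: −1/720 · (6.00000 − 6.00000) = 0.00000.
After k=2: 189189.
Order-3 term: 1/30240 · (0.00000 − 0.00000) = 0.00000.
After k=3: 189189.
Order-4 term: −1/1209600 · (0.00000 − 0.00000) = 0.00000.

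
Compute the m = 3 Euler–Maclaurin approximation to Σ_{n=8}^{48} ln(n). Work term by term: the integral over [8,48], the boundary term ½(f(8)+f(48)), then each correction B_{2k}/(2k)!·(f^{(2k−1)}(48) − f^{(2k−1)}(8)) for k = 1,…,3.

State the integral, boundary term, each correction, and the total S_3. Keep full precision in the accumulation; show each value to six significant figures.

S_3 ≈ 132.149

∫_8^48 ln(x) dx evaluates to 129.182.
½[f(8) + f(48)] = ½[2.07944 + 3.87120] = 2.97532.
So far: 132.157.
Correction k=1: B_{2}/2! · (f^{(1)}(48) − f^{(1)}(8)) = 1/12 · (0.0208333 − 0.125000) = -0.00868056.
Partial sum through k=1: 132.149.
Correction k=2: B_{4}/4! · (f^{(3)}(48) − f^{(3)}(8)) = −1/720 · (1.80845e-05 − 0.00390625) = 5.40023e-06.
Partial sum through k=2: 132.149.
Correction k=3: B_{6}/6! · (f^{(5)}(48) − f^{(5)}(8)) = 1/30240 · (9.41901e-08 − 0.000732422) = -2.42172e-08.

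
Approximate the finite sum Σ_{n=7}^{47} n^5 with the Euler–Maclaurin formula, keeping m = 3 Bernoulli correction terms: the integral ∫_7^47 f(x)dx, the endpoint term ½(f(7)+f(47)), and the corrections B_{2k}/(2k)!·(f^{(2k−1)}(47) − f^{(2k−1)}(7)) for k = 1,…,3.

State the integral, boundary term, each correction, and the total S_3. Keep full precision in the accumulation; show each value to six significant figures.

The integral term ∫_7^47 x^5 dx = 1.79652e+09.
Boundary: ½(f(7) + f(47)) = ½(16807.0 + 2.29345e+08) = 1.14681e+08.
Integral + boundary = 1.91120e+09.
k=1: B_{2}/(2)! × [f^{(1)}(47) − f^{(1)}(7)] = 1/12 × (2.43984e+07 − 12005.0) = 2.03220e+06.
After k=1: 1.91323e+09.
k=2: B_{4}/(4)! × [f^{(3)}(47) − f^{(3)}(7)] = −1/720 × (132540 − 2940.00) = -180.000.
After k=2: 1.91323e+09.
k=3: B_{6}/(6)! × [f^{(5)}(47) − f^{(5)}(7)] = 1/30240 × (120.000 − 120.000) = 0.00000.

S_3 ≈ 1.91323e+09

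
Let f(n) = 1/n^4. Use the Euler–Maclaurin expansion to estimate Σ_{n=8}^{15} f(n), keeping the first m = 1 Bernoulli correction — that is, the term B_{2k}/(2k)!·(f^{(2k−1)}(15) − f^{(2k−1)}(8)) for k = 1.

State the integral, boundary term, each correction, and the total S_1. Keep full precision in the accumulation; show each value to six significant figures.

Integral: ∫_8^15 1/x^4 dx = 0.000552276.
½[f(8) + f(15)] = ½[0.000244141 + 1.97531e-05] = 0.000131947.
Integral + boundary = 0.000684223.
Order-1 term: 1/12 · (-5.26749e-06 − (-0.000122070)) = 9.73357e-06.

S_1 ≈ 0.000693957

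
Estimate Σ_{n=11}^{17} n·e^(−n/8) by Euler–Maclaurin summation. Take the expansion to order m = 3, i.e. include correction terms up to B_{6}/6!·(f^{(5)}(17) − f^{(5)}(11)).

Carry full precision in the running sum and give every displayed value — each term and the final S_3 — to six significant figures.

∫_11^17 x·e^(−x/8) dx evaluates to 14.5450.
Endpoint term: (f(11) + f(17))/2 = (2.78124 + 2.03036)/2 = 2.40580.
Running total after boundary: 16.9508.
Correction k=1: B_{2}/2! · (f^{(1)}(17) − f^{(1)}(11)) = 1/12 · (-0.134362 − (-0.0948148)) = -0.00329560.
Running total after k=1: 16.9475.
Correction k=2: B_{4}/4! · (f^{(3)}(17) − f^{(3)}(11)) = −1/720 · (0.00163287 − 0.00641976) = 6.64845e-06.
Running total after k=2: 16.9475.
Correction k=3: B_{6}/6! · (f^{(5)}(17) − f^{(5)}(11)) = 1/30240 · (8.38305e-05 − 0.000223766) = -4.62748e-09.

S_3 ≈ 16.9475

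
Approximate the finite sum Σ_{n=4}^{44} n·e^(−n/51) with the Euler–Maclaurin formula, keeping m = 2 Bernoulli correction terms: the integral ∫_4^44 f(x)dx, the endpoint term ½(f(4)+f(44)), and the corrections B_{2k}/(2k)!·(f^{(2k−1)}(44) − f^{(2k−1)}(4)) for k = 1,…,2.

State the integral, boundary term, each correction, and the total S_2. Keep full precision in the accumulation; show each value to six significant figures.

S_2 ≈ 559.873

∫_4^44 x·e^(−x/51) dx evaluates to 548.806.
Boundary: ½(f(4) + f(44)) = ½(3.69826 + 18.5681) = 11.1332.
So far: 559.939.
Correction k=1: B_{2}/2! · (f^{(1)}(44) − f^{(1)}(4)) = 1/12 · (0.0579219 − 0.852051) = -0.0661774.
Partial sum through k=1: 559.873.
Correction k=2: B_{4}/4! · (f^{(3)}(44) − f^{(3)}(4)) = −1/720 · (0.000346761 − 0.00103852) = 9.60771e-07.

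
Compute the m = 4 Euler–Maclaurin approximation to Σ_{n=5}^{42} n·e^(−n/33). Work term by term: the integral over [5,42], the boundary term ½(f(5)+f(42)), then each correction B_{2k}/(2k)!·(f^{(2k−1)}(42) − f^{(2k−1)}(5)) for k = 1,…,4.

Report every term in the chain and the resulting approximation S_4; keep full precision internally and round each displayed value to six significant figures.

S_4 ≈ 392.491

The integral term ∫_5^42 x·e^(−x/33) dx = 384.528.
Boundary: ½(f(5) + f(42)) = ½(4.29702 + 11.7628) = 8.02991.
Integral + boundary = 392.558.
Correction k=1: B_{2}/2! · (f^{(1)}(42) − f^{(1)}(5)) = 1/12 · (-0.0763818 − 0.729192) = -0.0671312.
After k=1: 392.491.
Correction k=2: B_{4}/4! · (f^{(3)}(42) − f^{(3)}(5)) = −1/720 · (0.000444216 − 0.00224794) = 2.50517e-06.
After k=2: 392.491.
Correction k=3: B_{6}/6! · (f^{(5)}(42) − f^{(5)}(5)) = 1/30240 · (8.80232e-07 − 3.51357e-06) = -8.70812e-11.
After k=3: 392.491.
Correction k=4: B_{8}/8! · (f^{(7)}(42) − f^{(7)}(5)) = −1/1209600 · (1.24201e-09 − 4.55731e-09) = 2.74082e-15.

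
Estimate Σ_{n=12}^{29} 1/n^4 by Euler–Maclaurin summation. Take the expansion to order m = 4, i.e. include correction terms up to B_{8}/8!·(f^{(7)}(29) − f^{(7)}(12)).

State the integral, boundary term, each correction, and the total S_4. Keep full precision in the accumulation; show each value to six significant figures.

S_4 ≈ 0.000205372

∫_12^29 1/x^4 dx evaluates to 0.000179234.
Endpoint term: (f(12) + f(29))/2 = (4.82253e-05 + 1.41387e-06)/2 = 2.48196e-05.
So far: 0.000204053.
k=1: B_{2}/(2)! × [f^{(1)}(29) − f^{(1)}(12)] = 1/12 × (-1.95016e-07 − (-1.60751e-05)) = 1.32334e-06.
Partial sum through k=1: 0.000205377.
k=2: B_{4}/(4)! × [f^{(3)}(29) − f^{(3)}(12)] = −1/720 × (-6.95657e-09 − (-3.34898e-06)) = -4.64170e-09.
Partial sum through k=2: 0.000205372.
k=3: B_{6}/(6)! × [f^{(5)}(29) − f^{(5)}(12)] = 1/30240 × (-4.63220e-10 − (-1.30238e-06)) = 4.30528e-11.
Partial sum through k=3: 0.000205372.
k=4: B_{8}/(8)! × [f^{(7)}(29) − f^{(7)}(12)] = −1/1209600 × (-4.95717e-11 − (-8.13988e-07)) = -6.72899e-13.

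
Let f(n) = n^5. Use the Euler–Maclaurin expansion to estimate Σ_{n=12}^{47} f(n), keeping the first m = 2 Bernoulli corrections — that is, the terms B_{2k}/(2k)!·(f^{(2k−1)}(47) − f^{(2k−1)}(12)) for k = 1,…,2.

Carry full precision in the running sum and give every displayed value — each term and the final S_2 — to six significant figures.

∫_12^47 x^5 dx evaluates to 1.79604e+09.
½[f(12) + f(47)] = ½[248832 + 2.29345e+08] = 1.14797e+08.
Running total after boundary: 1.91084e+09.
Correction k=1: B_{2}/2! · (f^{(1)}(47) − f^{(1)}(12)) = 1/12 · (2.43984e+07 − 103680) = 2.02456e+06.
Running total after k=1: 1.91286e+09.
Correction k=2: B_{4}/4! · (f^{(3)}(47) − f^{(3)}(12)) = −1/720 · (132540 − 8640.00) = -172.083.

S_2 ≈ 1.91286e+09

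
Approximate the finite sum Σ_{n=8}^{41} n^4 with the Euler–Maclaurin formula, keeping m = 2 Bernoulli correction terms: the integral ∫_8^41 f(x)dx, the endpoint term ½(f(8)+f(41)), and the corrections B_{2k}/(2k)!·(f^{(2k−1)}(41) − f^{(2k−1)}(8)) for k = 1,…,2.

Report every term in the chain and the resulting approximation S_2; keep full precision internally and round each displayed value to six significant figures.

Integral: ∫_8^41 x^4 dx = 2.31647e+07.
½[f(8) + f(41)] = ½[4096.00 + 2.82576e+06] = 1.41493e+06.
Running total after boundary: 2.45796e+07.
Order-1 term: 1/12 · (275684 − 2048.00) = 22803.0.
After k=1: 2.46024e+07.
Order-2 term: −1/720 · (984.000 − 192.000) = -1.10000.

S_2 ≈ 2.46024e+07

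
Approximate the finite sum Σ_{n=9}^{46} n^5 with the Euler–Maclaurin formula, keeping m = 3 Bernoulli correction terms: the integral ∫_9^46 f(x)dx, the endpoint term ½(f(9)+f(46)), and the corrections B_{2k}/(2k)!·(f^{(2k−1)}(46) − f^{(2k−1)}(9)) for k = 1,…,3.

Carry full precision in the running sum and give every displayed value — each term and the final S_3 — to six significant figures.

S_3 ≈ 1.68383e+09

∫_9^46 x^5 dx evaluates to 1.57896e+09.
Boundary: ½(f(9) + f(46)) = ½(59049.0 + 2.05963e+08) = 1.03011e+08.
Integral + boundary = 1.68197e+09.
Order-1 term: 1/12 · (2.23873e+07 − 32805.0) = 1.86287e+06.
After k=1: 1.68383e+09.
Order-2 term: −1/720 · (126960 − 4860.00) = -169.583.
After k=2: 1.68383e+09.
Order-3 term: 1/30240 · (120.000 − 120.000) = 0.00000.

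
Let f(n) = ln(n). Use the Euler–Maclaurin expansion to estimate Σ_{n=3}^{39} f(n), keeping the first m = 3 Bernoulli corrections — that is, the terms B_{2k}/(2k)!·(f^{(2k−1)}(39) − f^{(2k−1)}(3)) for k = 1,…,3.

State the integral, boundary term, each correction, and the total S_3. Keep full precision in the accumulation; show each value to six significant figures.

S_3 ≈ 105.939

∫_3^39 ln(x) dx evaluates to 103.583.
Boundary: ½(f(3) + f(39)) = ½(1.09861 + 3.66356) = 2.38109.
So far: 105.964.
Correction k=1: B_{2}/2! · (f^{(1)}(39) − f^{(1)}(3)) = 1/12 · (0.0256410 − 0.333333) = -0.0256410.
After k=1: 105.939.
Correction k=2: B_{4}/4! · (f^{(3)}(39) − f^{(3)}(3)) = −1/720 · (3.37160e-05 − 0.0740741) = 0.000102834.
After k=2: 105.939.
Correction k=3: B_{6}/6! · (f^{(5)}(39) − f^{(5)}(3)) = 1/30240 · (2.66004e-07 − 0.0987654) = -3.26604e-06.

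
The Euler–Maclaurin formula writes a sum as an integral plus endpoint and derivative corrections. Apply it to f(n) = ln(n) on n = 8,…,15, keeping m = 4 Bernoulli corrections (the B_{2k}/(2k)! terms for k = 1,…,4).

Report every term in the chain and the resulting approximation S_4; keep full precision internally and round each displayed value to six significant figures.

S_4 ≈ 19.3741

∫_8^15 ln(x) dx evaluates to 16.9852.
½[f(8) + f(15)] = ½[2.07944 + 2.70805] = 2.39375.
Running total after boundary: 19.3790.
Order-1 term: 1/12 · (0.0666667 − 0.125000) = -0.00486111.
Running total after k=1: 19.3741.
Order-2 term: −1/720 · (0.000592593 − 0.00390625) = 4.60230e-06.
Running total after k=2: 19.3741.
Order-3 term: 1/30240 · (3.16049e-05 − 0.000732422) = -2.31752e-08.
Running total after k=3: 19.3741.
Order-4 term: −1/1209600 · (4.21399e-06 − 0.000343323) = 2.80348e-10.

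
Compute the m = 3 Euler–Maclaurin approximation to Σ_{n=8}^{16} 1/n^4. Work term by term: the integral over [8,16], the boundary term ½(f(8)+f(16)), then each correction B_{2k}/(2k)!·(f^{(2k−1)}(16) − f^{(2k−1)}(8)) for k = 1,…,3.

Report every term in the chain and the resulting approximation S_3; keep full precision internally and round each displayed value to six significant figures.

S_3 ≈ 0.000709139

∫_8^16 1/x^4 dx evaluates to 0.000569661.
Boundary: ½(f(8) + f(16)) = ½(0.000244141 + 1.52588e-05) = 0.000129700.
So far: 0.000699361.
k=1: B_{2}/(2)! × [f^{(1)}(16) − f^{(1)}(8)] = 1/12 × (-3.81470e-06 − (-0.000122070)) = 9.85463e-06.
Partial sum through k=1: 0.000709216.
k=2: B_{4}/(4)! × [f^{(3)}(16) − f^{(3)}(8)] = −1/720 × (-4.47035e-07 − (-5.72205e-05)) = -7.88520e-08.
Partial sum through k=2: 0.000709137.
k=3: B_{6}/(6)! × [f^{(5)}(16) − f^{(5)}(8)] = 1/30240 × (-9.77889e-08 − (-5.00679e-05)) = 1.65245e-09.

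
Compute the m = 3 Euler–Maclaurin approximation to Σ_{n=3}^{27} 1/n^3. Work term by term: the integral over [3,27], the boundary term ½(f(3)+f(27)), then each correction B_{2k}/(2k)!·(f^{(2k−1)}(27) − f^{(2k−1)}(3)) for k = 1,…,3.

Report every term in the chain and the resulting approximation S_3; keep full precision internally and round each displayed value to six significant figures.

S_3 ≈ 0.0763979

The integral term ∫_3^27 1/x^3 dx = 0.0548697.
½[f(3) + f(27)] = ½[0.0370370 + 5.08053e-05] = 0.0185439.
Integral + boundary = 0.0734136.
Order-1 term: 1/12 · (-5.64503e-06 − (-0.0370370)) = 0.00308595.
After k=1: 0.0764996.
Order-2 term: −1/720 · (-1.54870e-07 − (-0.0823045)) = -0.000114312.
After k=2: 0.0763852.
Order-3 term: 1/30240 · (-8.92258e-09 − (-0.384088)) = 1.27013e-05.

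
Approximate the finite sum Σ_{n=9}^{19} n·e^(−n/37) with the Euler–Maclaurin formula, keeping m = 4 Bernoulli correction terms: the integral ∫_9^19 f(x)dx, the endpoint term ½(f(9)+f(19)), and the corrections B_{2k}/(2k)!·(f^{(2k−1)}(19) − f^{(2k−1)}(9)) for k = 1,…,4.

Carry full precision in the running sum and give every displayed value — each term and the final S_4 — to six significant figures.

Integral: ∫_9^19 x·e^(−x/37) dx = 94.6426.
Endpoint term: (f(9) + f(19))/2 = (7.05673 + 11.3694)/2 = 9.21306.
Integral + boundary = 103.856.
k=1: B_{2}/(2)! × [f^{(1)}(19) − f^{(1)}(9)] = 1/12 × (0.291108 − 0.593358) = -0.0251875.
Partial sum through k=1: 103.830.
k=2: B_{4}/(4)! × [f^{(3)}(19) − f^{(3)}(9)] = −1/720 × (0.00108684 − 0.00157890) = 6.83419e-07.
Partial sum through k=2: 103.830.
k=3: B_{6}/(6)! × [f^{(5)}(19) − f^{(5)}(9)] = 1/30240 × (1.43246e-06 − 1.99005e-06) = -1.84389e-11.
Partial sum through k=3: 103.830.
k=4: B_{8}/(8)! × [f^{(7)}(19) − f^{(7)}(9)] = −1/1209600 × (1.51281e-09 − 2.06485e-09) = 4.56387e-16.

S_4 ≈ 103.830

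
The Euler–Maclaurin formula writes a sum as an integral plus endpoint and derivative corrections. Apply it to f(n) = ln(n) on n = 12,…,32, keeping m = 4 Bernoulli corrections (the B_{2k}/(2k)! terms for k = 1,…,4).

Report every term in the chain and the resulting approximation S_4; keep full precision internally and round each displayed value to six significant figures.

S_4 ≈ 64.0557

Integral: ∫_12^32 ln(x) dx = 61.0847.
Boundary: ½(f(12) + f(32)) = ½(2.48491 + 3.46574) = 2.97532.
Running total after boundary: 64.0600.
Order-1 term: 1/12 · (0.0312500 − 0.0833333) = -0.00434028.
Running total after k=1: 64.0557.
Order-2 term: −1/720 · (6.10352e-05 − 0.00115741) = 1.52274e-06.
Running total after k=2: 64.0557.
Order-3 term: 1/30240 · (7.15256e-07 − 9.64506e-05) = -3.16585e-09.
Running total after k=3: 64.0557.
Order-4 term: −1/1209600 · (2.09548e-08 − 2.00939e-05) = 1.65947e-11.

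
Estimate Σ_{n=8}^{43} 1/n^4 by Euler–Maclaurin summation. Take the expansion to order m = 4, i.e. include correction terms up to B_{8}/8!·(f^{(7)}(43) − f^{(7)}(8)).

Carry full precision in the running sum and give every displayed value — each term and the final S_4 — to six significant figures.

S_4 ≈ 0.000779158

∫_8^43 1/x^4 dx evaluates to 0.000646849.
Boundary: ½(f(8) + f(43)) = ½(0.000244141 + 2.92500e-07) = 0.000122217.
Running total after boundary: 0.000769066.
Correction k=1: B_{2}/2! · (f^{(1)}(43) − f^{(1)}(8)) = 1/12 · (-2.72093e-08 − (-0.000122070)) = 1.01703e-05.
Partial sum through k=1: 0.000779236.
Correction k=2: B_{4}/4! · (f^{(3)}(43) − f^{(3)}(8)) = −1/720 · (-4.41471e-10 − (-5.72205e-05)) = -7.94722e-08.
Partial sum through k=2: 0.000779157.
Correction k=3: B_{6}/6! · (f^{(5)}(43) − f^{(5)}(8)) = 1/30240 · (-1.33707e-11 − (-5.00679e-05)) = 1.65568e-09.
Partial sum through k=3: 0.000779158.
Correction k=4: B_{8}/8! · (f^{(7)}(43) − f^{(7)}(8)) = −1/1209600 · (-6.50817e-13 − (-7.04080e-05)) = -5.82077e-11.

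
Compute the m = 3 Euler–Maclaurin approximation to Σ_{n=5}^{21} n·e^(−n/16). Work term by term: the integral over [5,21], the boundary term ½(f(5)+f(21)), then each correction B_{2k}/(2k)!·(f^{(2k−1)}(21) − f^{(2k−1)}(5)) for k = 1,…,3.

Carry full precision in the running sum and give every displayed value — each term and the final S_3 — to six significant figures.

The integral term ∫_5^21 x·e^(−x/16) dx = 86.4882.
Boundary: ½(f(5) + f(21)) = ½(3.65808 + 5.65207) = 4.65508.
Running total after boundary: 91.1433.
k=1: B_{2}/(2)! × [f^{(1)}(21) − f^{(1)}(5)] = 1/12 × (-0.0841082 − 0.502986) = -0.0489245.
Partial sum through k=1: 91.0944.
k=2: B_{4}/(4)! × [f^{(3)}(21) − f^{(3)}(5)] = −1/720 × (0.00177416 − 0.00768054) = 8.20330e-06.
Partial sum through k=2: 91.0944.
k=3: B_{6}/(6)! × [f^{(5)}(21) − f^{(5)}(5)] = 1/30240 × (1.51440e-05 − 5.23292e-05) = -1.22967e-09.

S_3 ≈ 91.0944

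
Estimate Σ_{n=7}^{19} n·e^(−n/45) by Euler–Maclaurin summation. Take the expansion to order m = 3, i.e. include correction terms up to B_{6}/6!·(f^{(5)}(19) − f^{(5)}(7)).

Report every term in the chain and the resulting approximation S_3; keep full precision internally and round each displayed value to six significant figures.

S_3 ≈ 123.999

∫_7^19 x·e^(−x/45) dx evaluates to 114.804.
Boundary: ½(f(7) + f(19)) = ½(5.99158 + 12.4562) = 9.22388.
Running total after boundary: 124.028.
k=1: B_{2}/(2)! × [f^{(1)}(19) − f^{(1)}(7)] = 1/12 × (0.378784 − 0.722793) = -0.0286674.
Running total after k=1: 123.999.
k=2: B_{4}/(4)! × [f^{(3)}(19) − f^{(3)}(7)] = −1/720 × (0.000834549 − 0.00120231) = 5.10776e-07.
Running total after k=2: 123.999.
k=3: B_{6}/(6)! × [f^{(5)}(19) − f^{(5)}(7)] = 1/30240 × (7.31873e-07 − 1.01120e-06) = -9.23699e-12.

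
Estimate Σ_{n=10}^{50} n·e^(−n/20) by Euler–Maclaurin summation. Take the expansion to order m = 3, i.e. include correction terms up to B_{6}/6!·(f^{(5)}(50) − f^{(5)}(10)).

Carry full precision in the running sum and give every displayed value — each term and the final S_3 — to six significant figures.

S_3 ≈ 254.049

The integral term ∫_10^50 x·e^(−x/20) dx = 248.999.
Endpoint term: (f(10) + f(50))/2 = (6.06531 + 4.10425)/2 = 5.08478.
So far: 254.084.
k=1: B_{2}/(2)! × [f^{(1)}(50) − f^{(1)}(10)] = 1/12 × (-0.123127 − 0.303265) = -0.0355327.
Partial sum through k=1: 254.049.
k=2: B_{4}/(4)! × [f^{(3)}(50) − f^{(3)}(10)] = −1/720 × (0.000102606 − 0.00379082) = 5.12251e-06.
Partial sum through k=2: 254.049.
k=3: B_{6}/(6)! × [f^{(5)}(50) − f^{(5)}(10)] = 1/30240 × (1.28258e-06 − 1.70587e-05) = -5.21696e-10.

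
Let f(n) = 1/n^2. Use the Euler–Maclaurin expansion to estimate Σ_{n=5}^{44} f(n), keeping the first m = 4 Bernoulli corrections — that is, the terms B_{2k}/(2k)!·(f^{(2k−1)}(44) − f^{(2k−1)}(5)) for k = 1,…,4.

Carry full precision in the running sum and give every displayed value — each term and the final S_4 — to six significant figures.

The integral term ∫_5^44 1/x^2 dx = 0.177273.
Endpoint term: (f(5) + f(44))/2 = (0.0400000 + 0.000516529)/2 = 0.0202583.
Integral + boundary = 0.197531.
Correction k=1: B_{2}/2! · (f^{(1)}(44) − f^{(1)}(5)) = 1/12 · (-2.34786e-05 − (-0.0160000)) = 0.00133138.
Partial sum through k=1: 0.198862.
Correction k=2: B_{4}/4! · (f^{(3)}(44) − f^{(3)}(5)) = −1/720 · (-1.45528e-07 − (-0.00768000)) = -1.06665e-05.
Partial sum through k=2: 0.198852.
Correction k=3: B_{6}/6! · (f^{(5)}(44) − f^{(5)}(5)) = 1/30240 · (-2.25509e-09 − (-0.00921600)) = 3.04762e-07.
Partial sum through k=3: 0.198852.
Correction k=4: B_{8}/8! · (f^{(7)}(44) − f^{(7)}(5)) = −1/1209600 · (-6.52299e-11 − (-0.0206438)) = -1.70667e-08.

S_4 ≈ 0.198852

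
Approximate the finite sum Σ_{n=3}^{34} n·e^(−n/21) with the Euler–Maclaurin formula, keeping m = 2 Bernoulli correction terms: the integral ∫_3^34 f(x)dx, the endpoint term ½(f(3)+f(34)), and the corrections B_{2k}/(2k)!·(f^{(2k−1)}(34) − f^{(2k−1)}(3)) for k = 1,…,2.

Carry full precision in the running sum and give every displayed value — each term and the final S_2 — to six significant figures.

∫_3^34 x·e^(−x/21) dx evaluates to 208.116.
½[f(3) + f(34)] = ½[2.60063 + 6.73497] = 4.66780.
Integral + boundary = 212.783.
Order-1 term: 1/12 · (-0.122625 − 0.743038) = -0.0721386.
Partial sum through k=1: 212.711.
Order-2 term: −1/720 · (0.000620293 − 0.00561631) = 6.93892e-06.

S_2 ≈ 212.711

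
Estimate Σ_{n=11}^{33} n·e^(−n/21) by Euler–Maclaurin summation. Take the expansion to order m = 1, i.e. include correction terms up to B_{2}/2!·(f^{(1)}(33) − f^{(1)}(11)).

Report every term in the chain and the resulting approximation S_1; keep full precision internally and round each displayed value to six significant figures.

The integral term ∫_11^33 x·e^(−x/21) dx = 162.412.
Endpoint term: (f(11) + f(33))/2 = (6.51486 + 6.85569)/2 = 6.68528.
So far: 169.098.
k=1: B_{2}/(2)! × [f^{(1)}(33) − f^{(1)}(11)] = 1/12 × (-0.118713 − 0.282029) = -0.0333952.

S_1 ≈ 169.064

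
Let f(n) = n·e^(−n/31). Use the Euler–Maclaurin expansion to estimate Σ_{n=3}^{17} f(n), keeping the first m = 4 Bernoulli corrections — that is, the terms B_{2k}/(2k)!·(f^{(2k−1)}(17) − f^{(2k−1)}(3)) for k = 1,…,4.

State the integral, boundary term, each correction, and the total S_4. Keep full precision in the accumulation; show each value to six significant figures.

S_4 ≈ 103.120

The integral term ∫_3^17 x·e^(−x/31) dx = 96.8929.
Boundary: ½(f(3) + f(17)) = ½(2.72328 + 9.82398) = 6.27363.
So far: 103.167.
Correction k=1: B_{2}/2! · (f^{(1)}(17) − f^{(1)}(3)) = 1/12 · (0.260979 − 0.819913) = -0.0465779.
Partial sum through k=1: 103.120.
Correction k=2: B_{4}/4! · (f^{(3)}(17) − f^{(3)}(3)) = −1/720 · (0.00147424 − 0.00274239) = 1.76132e-06.
Partial sum through k=2: 103.120.
Correction k=3: B_{6}/6! · (f^{(5)}(17) − f^{(5)}(3)) = 1/30240 · (2.78554e-06 − 4.81955e-06) = -6.72623e-11.
Partial sum through k=3: 103.120.
Correction k=4: B_{8}/8! · (f^{(7)}(17) − f^{(7)}(3)) = −1/1209600 · (4.20084e-09 − 7.06079e-09) = 2.36437e-15.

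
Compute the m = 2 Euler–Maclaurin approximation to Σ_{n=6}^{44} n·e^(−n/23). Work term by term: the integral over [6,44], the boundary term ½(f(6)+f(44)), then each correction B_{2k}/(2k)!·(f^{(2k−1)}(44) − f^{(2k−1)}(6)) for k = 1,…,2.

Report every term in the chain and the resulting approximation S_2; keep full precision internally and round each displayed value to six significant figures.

S_2 ≈ 291.846

The integral term ∫_6^44 x·e^(−x/23) dx = 286.346.
½[f(6) + f(44)] = ½[4.62229 + 6.49574] = 5.55901.
So far: 291.905.
Order-1 term: 1/12 · (-0.134793 − 0.569412) = -0.0586838.
After k=1: 291.846.
Order-2 term: −1/720 · (0.000303342 − 0.00398899) = 5.11895e-06.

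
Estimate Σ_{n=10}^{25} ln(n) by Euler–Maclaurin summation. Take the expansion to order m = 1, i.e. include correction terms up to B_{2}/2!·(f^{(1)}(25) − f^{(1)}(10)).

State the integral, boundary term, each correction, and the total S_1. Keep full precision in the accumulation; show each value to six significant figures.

S_1 ≈ 45.2018

Integral: ∫_10^25 ln(x) dx = 42.4460.
Boundary: ½(f(10) + f(25)) = ½(2.30259 + 3.21888) = 2.76073.
So far: 45.2068.
Order-1 term: 1/12 · (0.0400000 − 0.100000) = -0.00500000.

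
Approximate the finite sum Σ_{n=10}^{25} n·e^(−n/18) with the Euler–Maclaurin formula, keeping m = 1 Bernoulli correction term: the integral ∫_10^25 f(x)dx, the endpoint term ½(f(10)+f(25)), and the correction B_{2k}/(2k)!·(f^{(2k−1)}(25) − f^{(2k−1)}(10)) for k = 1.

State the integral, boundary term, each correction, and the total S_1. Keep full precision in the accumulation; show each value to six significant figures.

S_1 ≈ 102.129

The integral term ∫_10^25 x·e^(−x/18) dx = 96.1731.
½[f(10) + f(25)] = ½[5.73753 + 6.23381] = 5.98567.
Running total after boundary: 102.159.
k=1: B_{2}/(2)! × [f^{(1)}(25) − f^{(1)}(10)] = 1/12 × (-0.0969703 − 0.255002) = -0.0293310.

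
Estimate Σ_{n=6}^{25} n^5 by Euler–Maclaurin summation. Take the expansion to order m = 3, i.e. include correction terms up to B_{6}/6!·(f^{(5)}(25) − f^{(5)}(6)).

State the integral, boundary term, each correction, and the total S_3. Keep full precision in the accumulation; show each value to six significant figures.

S_3 ≈ 4.57312e+07

The integral term ∫_6^25 x^5 dx = 4.06823e+07.
½[f(6) + f(25)] = ½[7776.00 + 9.76562e+06] = 4.88670e+06.
Integral + boundary = 4.55690e+07.
Order-1 term: 1/12 · (1.95312e+06 − 6480.00) = 162220.
Running total after k=1: 4.57312e+07.
Order-2 term: −1/720 · (37500.0 − 2160.00) = -49.0833.
Running total after k=2: 4.57312e+07.
Order-3 term: 1/30240 · (120.000 − 120.000) = 0.00000.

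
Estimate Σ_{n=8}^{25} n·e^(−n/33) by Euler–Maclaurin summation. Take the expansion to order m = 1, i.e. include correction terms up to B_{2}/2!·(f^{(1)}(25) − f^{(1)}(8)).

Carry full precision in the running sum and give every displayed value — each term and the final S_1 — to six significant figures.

S_1 ≈ 173.403

The integral term ∫_8^25 x·e^(−x/33) dx = 164.444.
Boundary: ½(f(8) + f(25)) = ½(6.27779 + 11.7200) = 8.99891.
Integral + boundary = 173.443.
Correction k=1: B_{2}/2! · (f^{(1)}(25) − f^{(1)}(8)) = 1/12 · (0.113649 − 0.594487) = -0.0400699.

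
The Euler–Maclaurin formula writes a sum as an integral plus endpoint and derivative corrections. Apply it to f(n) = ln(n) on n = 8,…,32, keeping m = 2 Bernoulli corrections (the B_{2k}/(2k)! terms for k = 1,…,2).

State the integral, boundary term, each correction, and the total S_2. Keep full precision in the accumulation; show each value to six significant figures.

The integral term ∫_8^32 ln(x) dx = 70.2680.
Endpoint term: (f(8) + f(32))/2 = (2.07944 + 3.46574)/2 = 2.77259.
Running total after boundary: 73.0406.
Correction k=1: B_{2}/2! · (f^{(1)}(32) − f^{(1)}(8)) = 1/12 · (0.0312500 − 0.125000) = -0.00781250.
After k=1: 73.0328.
Correction k=2: B_{4}/4! · (f^{(3)}(32) − f^{(3)}(8)) = −1/720 · (6.10352e-05 − 0.00390625) = 5.34058e-06.

S_2 ≈ 73.0328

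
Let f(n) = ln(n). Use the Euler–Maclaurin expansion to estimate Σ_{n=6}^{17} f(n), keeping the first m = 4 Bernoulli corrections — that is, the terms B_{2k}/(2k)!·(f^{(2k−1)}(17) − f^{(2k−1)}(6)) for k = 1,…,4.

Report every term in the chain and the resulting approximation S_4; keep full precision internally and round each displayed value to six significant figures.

The integral term ∫_6^17 ln(x) dx = 26.4141.
½[f(6) + f(17)] = ½[1.79176 + 2.83321] = 2.31249.
Integral + boundary = 28.7266.
Order-1 term: 1/12 · (0.0588235 − 0.166667) = -0.00898693.
Partial sum through k=1: 28.7176.
Order-2 term: −1/720 · (0.000407083 − 0.00925926) = 1.22947e-05.
Partial sum through k=2: 28.7176.
Order-3 term: 1/30240 · (1.69031e-05 − 0.00308642) = -1.01505e-07.
Partial sum through k=3: 28.7176.
Order-4 term: −1/1209600 · (1.75465e-06 − 0.00257202) = 2.12489e-09.

S_4 ≈ 28.7176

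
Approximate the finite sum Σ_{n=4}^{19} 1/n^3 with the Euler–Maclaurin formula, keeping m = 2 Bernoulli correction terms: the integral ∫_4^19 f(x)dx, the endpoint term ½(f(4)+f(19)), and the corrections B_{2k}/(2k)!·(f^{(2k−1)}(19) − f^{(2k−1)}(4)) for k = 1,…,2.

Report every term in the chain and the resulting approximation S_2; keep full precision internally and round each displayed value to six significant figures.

The integral term ∫_4^19 1/x^3 dx = 0.0298650.
Boundary: ½(f(4) + f(19)) = ½(0.0156250 + 0.000145794) = 0.00788540.
So far: 0.0377504.
Order-1 term: 1/12 · (-2.30201e-05 − (-0.0117188)) = 0.000974644.
Running total after k=1: 0.0387250.
Order-2 term: −1/720 · (-1.27535e-06 − (-0.0146484)) = -2.03433e-05.

S_2 ≈ 0.0387047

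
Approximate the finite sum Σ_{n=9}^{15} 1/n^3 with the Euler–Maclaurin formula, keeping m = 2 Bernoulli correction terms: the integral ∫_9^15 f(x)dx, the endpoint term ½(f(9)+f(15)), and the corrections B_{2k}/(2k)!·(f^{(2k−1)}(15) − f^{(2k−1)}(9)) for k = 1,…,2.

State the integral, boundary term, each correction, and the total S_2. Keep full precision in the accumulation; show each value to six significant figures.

S_2 ≈ 0.00481765

The integral term ∫_9^15 1/x^3 dx = 0.00395062.
Endpoint term: (f(9) + f(15))/2 = (0.00137174 + 0.000296296)/2 = 0.000834019.
So far: 0.00478464.
Correction k=1: B_{2}/2! · (f^{(1)}(15) − f^{(1)}(9)) = 1/12 · (-5.92593e-05 − (-0.000457247)) = 3.31657e-05.
Running total after k=1: 0.00481780.
Correction k=2: B_{4}/4! · (f^{(3)}(15) − f^{(3)}(9)) = −1/720 · (-5.26749e-06 − (-0.000112901)) = -1.49490e-07.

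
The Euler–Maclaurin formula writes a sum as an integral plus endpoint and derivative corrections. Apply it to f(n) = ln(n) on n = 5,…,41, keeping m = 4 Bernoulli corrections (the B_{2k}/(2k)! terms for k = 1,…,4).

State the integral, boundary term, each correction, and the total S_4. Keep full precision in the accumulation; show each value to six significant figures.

S_4 ≈ 110.856

The integral term ∫_5^41 ln(x) dx = 108.209.
½[f(5) + f(41)] = ½[1.60944 + 3.71357] = 2.66150.
Integral + boundary = 110.871.
k=1: B_{2}/(2)! × [f^{(1)}(41) − f^{(1)}(5)] = 1/12 × (0.0243902 − 0.200000) = -0.0146341.
After k=1: 110.856.
k=2: B_{4}/(4)! × [f^{(3)}(41) − f^{(3)}(5)] = −1/720 × (2.90187e-05 − 0.0160000) = 2.21819e-05.
After k=2: 110.856.
k=3: B_{6}/(6)! × [f^{(5)}(41) − f^{(5)}(5)] = 1/30240 × (2.07153e-07 − 0.00768000) = -2.53961e-07.
After k=3: 110.856.
k=4: B_{8}/(8)! × [f^{(7)}(41) − f^{(7)}(5)] = −1/1209600 × (3.69697e-09 − 0.00921600) = 7.61904e-09.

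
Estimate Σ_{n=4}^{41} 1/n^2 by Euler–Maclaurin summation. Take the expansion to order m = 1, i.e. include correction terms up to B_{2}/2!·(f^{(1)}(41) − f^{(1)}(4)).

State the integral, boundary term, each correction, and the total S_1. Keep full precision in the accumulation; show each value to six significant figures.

Integral: ∫_4^41 1/x^2 dx = 0.225610.
Boundary: ½(f(4) + f(41)) = ½(0.0625000 + 0.000594884) = 0.0315474.
So far: 0.257157.
Correction k=1: B_{2}/2! · (f^{(1)}(41) − f^{(1)}(4)) = 1/12 · (-2.90187e-05 − (-0.0312500)) = 0.00260175.

S_1 ≈ 0.259759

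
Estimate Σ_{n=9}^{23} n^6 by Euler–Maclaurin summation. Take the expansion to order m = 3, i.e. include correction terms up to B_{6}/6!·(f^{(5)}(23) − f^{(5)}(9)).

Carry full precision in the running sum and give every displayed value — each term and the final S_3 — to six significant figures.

Integral: ∫_9^23 x^6 dx = 4.85720e+08.
Boundary: ½(f(9) + f(23)) = ½(531441 + 1.48036e+08) = 7.42837e+07.
So far: 5.60004e+08.
k=1: B_{2}/(2)! × [f^{(1)}(23) − f^{(1)}(9)] = 1/12 × (3.86181e+07 − 354294) = 3.18865e+06.
Partial sum through k=1: 5.63193e+08.
k=2: B_{4}/(4)! × [f^{(3)}(23) − f^{(3)}(9)] = −1/720 × (1.46004e+06 − 87480.0) = -1906.33.
Partial sum through k=2: 5.63191e+08.
k=3: B_{6}/(6)! × [f^{(5)}(23) − f^{(5)}(9)] = 1/30240 × (16560.0 − 6480.00) = 0.333333.

S_3 ≈ 5.63191e+08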